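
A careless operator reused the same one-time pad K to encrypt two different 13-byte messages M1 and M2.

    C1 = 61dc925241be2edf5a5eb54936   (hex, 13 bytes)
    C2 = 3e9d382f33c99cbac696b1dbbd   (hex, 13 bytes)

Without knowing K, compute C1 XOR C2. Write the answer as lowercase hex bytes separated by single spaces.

C1 ⊕ C2 = (M1 ⊕ K) ⊕ (M2 ⊕ K) = M1 ⊕ M2 — the shared key cancels under XOR.
 97 ^  62 =  95
220 ^ 157 =  65
146 ^  56 = 170
 82 ^  47 = 125
 65 ^  51 = 114
190 ^ 201 = 119
 46 ^ 156 = 178
223 ^ 186 = 101
 90 ^ 198 = 156
 94 ^ 150 = 200
181 ^ 177 =   4
 73 ^ 219 = 146
 54 ^ 189 = 139

5f 41 aa 7d 72 77 b2 65 9c c8 04 92 8b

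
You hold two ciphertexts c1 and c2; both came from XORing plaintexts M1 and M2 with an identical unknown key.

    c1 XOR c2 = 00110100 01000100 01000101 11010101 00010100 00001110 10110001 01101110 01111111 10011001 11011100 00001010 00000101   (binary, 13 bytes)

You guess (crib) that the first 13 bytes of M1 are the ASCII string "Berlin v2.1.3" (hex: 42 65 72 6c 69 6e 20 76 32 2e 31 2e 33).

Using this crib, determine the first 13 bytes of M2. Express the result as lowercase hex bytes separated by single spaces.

Since c1 ⊕ c2 = M1 ⊕ M2, XORing with the guessed M1 bytes yields the corresponding M2 bytes: M2 = (c1 ⊕ c2) ⊕ M1.
34 ⊕ 42 = 76
44 ⊕ 65 = 21
45 ⊕ 72 = 37
d5 ⊕ 6c = b9
14 ⊕ 69 = 7d
0e ⊕ 6e = 60
b1 ⊕ 20 = 91
6e ⊕ 76 = 18
7f ⊕ 32 = 4d
99 ⊕ 2e = b7
dc ⊕ 31 = ed
0a ⊕ 2e = 24
05 ⊕ 33 = 36

76 21 37 b9 7d 60 91 18 4d b7 ed 24 36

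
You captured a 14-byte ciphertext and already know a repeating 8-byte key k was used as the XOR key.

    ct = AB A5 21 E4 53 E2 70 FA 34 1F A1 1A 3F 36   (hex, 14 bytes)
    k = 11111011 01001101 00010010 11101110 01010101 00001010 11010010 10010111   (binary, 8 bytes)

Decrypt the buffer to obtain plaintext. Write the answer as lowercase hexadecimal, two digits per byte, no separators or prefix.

50e8330a06e8a26dcf52b3f46a3c

The 8-byte key repeats, so the effective keystream is fb 4d 12 ee 55 0a d2 97 fb 4d 12 ee 55 0a.
byte 0: 10101011 XOR 11111011 = 01010000
byte 1: 10100101 XOR 01001101 = 11101000
byte 2: 00100001 XOR 00010010 = 00110011
byte 3: 11100100 XOR 11101110 = 00001010
byte 4: 01010011 XOR 01010101 = 00000110
byte 5: 11100010 XOR 00001010 = 11101000
byte 6: 01110000 XOR 11010010 = 10100010
byte 7: 11111010 XOR 10010111 = 01101101
byte 8: 00110100 XOR 11111011 = 11001111
byte 9: 00011111 XOR 01001101 = 01010010
byte 10: 10100001 XOR 00010010 = 10110011
byte 11: 00011010 XOR 11101110 = 11110100
byte 12: 00111111 XOR 01010101 = 01101010
byte 13: 00110110 XOR 00001010 = 00111100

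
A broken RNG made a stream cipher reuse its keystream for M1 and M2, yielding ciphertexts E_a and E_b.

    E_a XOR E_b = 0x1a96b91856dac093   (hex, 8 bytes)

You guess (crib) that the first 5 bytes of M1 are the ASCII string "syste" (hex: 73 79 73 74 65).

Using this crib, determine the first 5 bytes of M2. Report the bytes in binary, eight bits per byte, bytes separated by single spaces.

01101001 11101111 11001010 01101100 00110011

Since E_a ⊕ E_b = M1 ⊕ M2, XORing with the guessed M1 bytes yields the corresponding M2 bytes: M2 = (E_a ⊕ E_b) ⊕ M1.
1a ^ 73 = 69
96 ^ 79 = ef
b9 ^ 73 = ca
18 ^ 74 = 6c
56 ^ 65 = 33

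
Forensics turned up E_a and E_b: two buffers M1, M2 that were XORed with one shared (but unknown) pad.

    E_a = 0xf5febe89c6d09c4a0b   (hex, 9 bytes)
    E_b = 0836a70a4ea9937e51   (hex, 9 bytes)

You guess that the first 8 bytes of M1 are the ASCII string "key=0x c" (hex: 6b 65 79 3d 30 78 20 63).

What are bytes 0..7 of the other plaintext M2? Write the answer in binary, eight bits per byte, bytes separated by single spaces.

First, E_a ⊕ E_b = (M1 ⊕ K) ⊕ (M2 ⊕ K) = M1 ⊕ M2, so the key drops out. Then M2 = (M1 ⊕ M2) ⊕ M1 over the first 8 bytes.
byte 0: (f5 ⊕ 08) ⊕ 6b = fd ⊕ 6b = 96
byte 1: (fe ⊕ 36) ⊕ 65 = c8 ⊕ 65 = ad
byte 2: (be ⊕ a7) ⊕ 79 = 19 ⊕ 79 = 60
byte 3: (89 ⊕ 0a) ⊕ 3d = 83 ⊕ 3d = be
byte 4: (c6 ⊕ 4e) ⊕ 30 = 88 ⊕ 30 = b8
byte 5: (d0 ⊕ a9) ⊕ 78 = 79 ⊕ 78 = 01
byte 6: (9c ⊕ 93) ⊕ 20 = 0f ⊕ 20 = 2f
byte 7: (4a ⊕ 7e) ⊕ 63 = 34 ⊕ 63 = 57

10010110 10101101 01100000 10111110 10111000 00000001 00101111 01010111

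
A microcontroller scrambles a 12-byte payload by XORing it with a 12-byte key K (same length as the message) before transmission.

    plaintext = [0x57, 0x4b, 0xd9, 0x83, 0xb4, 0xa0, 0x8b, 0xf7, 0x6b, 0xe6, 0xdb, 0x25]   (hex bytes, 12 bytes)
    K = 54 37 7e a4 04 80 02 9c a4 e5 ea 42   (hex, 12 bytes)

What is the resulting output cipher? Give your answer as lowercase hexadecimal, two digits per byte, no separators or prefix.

XOR is its own inverse, so applying the key byte-wise gives the result directly.
 87 ^  84 =   3
 75 ^  55 = 124
217 ^ 126 = 167
131 ^ 164 =  39
180 ^   4 = 176
160 ^ 128 =  32
139 ^   2 = 137
247 ^ 156 = 107
107 ^ 164 = 207
230 ^ 229 =   3
219 ^ 234 =  49
 37 ^  66 = 103

037ca727b020896bcf033167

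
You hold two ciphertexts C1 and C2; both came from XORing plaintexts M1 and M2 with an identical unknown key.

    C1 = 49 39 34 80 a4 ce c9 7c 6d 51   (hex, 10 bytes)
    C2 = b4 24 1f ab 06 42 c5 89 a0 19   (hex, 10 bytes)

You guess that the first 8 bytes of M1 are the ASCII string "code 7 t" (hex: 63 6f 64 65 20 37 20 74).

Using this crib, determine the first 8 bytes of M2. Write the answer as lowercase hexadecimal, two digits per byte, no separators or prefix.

9e724f4e82bb2c81

First, C1 ⊕ C2 = (M1 ⊕ K) ⊕ (M2 ⊕ K) = M1 ⊕ M2, so the key drops out. Then M2 = (M1 ⊕ M2) ⊕ M1 over the first 8 bytes.
byte 0: (49 ⊕ b4) ⊕ 63 = fd ⊕ 63 = 9e
byte 1: (39 ⊕ 24) ⊕ 6f = 1d ⊕ 6f = 72
byte 2: (34 ⊕ 1f) ⊕ 64 = 2b ⊕ 64 = 4f
byte 3: (80 ⊕ ab) ⊕ 65 = 2b ⊕ 65 = 4e
byte 4: (a4 ⊕ 06) ⊕ 20 = a2 ⊕ 20 = 82
byte 5: (ce ⊕ 42) ⊕ 37 = 8c ⊕ 37 = bb
byte 6: (c9 ⊕ c5) ⊕ 20 = 0c ⊕ 20 = 2c
byte 7: (7c ⊕ 89) ⊕ 74 = f5 ⊕ 74 = 81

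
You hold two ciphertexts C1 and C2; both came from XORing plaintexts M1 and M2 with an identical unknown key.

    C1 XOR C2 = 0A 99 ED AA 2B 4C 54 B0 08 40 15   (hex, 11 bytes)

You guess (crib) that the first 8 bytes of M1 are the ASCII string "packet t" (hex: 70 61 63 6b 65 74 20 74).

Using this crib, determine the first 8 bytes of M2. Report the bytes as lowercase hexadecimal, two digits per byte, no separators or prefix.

7af88ec14e3874c4

Since C1 ⊕ C2 = M1 ⊕ M2, XORing with the guessed M1 bytes yields the corresponding M2 bytes: M2 = (C1 ⊕ C2) ⊕ M1.
byte 0: 0a ^ 70 = 7a
byte 1: 99 ^ 61 = f8
byte 2: ed ^ 63 = 8e
byte 3: aa ^ 6b = c1
byte 4: 2b ^ 65 = 4e
byte 5: 4c ^ 74 = 38
byte 6: 54 ^ 20 = 74
byte 7: b0 ^ 74 = c4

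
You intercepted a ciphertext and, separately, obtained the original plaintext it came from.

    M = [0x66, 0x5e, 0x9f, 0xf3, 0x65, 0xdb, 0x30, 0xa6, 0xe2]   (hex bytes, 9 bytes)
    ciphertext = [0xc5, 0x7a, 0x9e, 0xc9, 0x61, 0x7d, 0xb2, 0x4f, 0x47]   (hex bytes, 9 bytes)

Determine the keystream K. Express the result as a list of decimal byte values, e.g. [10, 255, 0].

Since ciphertext = M ⊕ K, XORing both sides with M gives K = M ⊕ ciphertext.
66 ⊕ c5 = a3
5e ⊕ 7a = 24
9f ⊕ 9e = 01
f3 ⊕ c9 = 3a
65 ⊕ 61 = 04
db ⊕ 7d = a6
30 ⊕ b2 = 82
a6 ⊕ 4f = e9
e2 ⊕ 47 = a5

[163, 36, 1, 58, 4, 166, 130, 233, 165]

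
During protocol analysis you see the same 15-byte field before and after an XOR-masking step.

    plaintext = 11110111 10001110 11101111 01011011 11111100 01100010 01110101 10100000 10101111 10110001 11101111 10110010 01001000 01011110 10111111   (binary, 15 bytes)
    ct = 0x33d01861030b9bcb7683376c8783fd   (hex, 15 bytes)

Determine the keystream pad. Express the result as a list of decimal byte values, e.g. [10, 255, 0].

Since ct = plaintext ⊕ pad, XORing both sides with plaintext gives pad = plaintext ⊕ ct.
byte 0: 247 ⊕  51 = 196
byte 1: 142 ⊕ 208 =  94
byte 2: 239 ⊕  24 = 247
byte 3:  91 ⊕  97 =  58
byte 4: 252 ⊕   3 = 255
byte 5:  98 ⊕  11 = 105
byte 6: 117 ⊕ 155 = 238
byte 7: 160 ⊕ 203 = 107
byte 8: 175 ⊕ 118 = 217
byte 9: 177 ⊕ 131 =  50
byte 10: 239 ⊕  55 = 216
byte 11: 178 ⊕ 108 = 222
byte 12:  72 ⊕ 135 = 207
byte 13:  94 ⊕ 131 = 221
byte 14: 191 ⊕ 253 =  66

[196, 94, 247, 58, 255, 105, 238, 107, 217, 50, 216, 222, 207, 221, 66]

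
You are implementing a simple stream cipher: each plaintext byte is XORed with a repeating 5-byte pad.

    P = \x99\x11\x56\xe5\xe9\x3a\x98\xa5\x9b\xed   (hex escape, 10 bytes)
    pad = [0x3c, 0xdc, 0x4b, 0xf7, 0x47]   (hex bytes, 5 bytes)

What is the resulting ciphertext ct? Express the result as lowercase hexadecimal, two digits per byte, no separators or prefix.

a5cd1d12ae0644ee6caa

The 5-byte key repeats, so the effective keystream is 3c dc 4b f7 47 3c dc 4b f7 47.
byte 0: 99 xor 3c = a5
byte 1: 11 xor dc = cd
byte 2: 56 xor 4b = 1d
byte 3: e5 xor f7 = 12
byte 4: e9 xor 47 = ae
byte 5: 3a xor 3c = 06
byte 6: 98 xor dc = 44
byte 7: a5 xor 4b = ee
byte 8: 9b xor f7 = 6c
byte 9: ed xor 47 = aa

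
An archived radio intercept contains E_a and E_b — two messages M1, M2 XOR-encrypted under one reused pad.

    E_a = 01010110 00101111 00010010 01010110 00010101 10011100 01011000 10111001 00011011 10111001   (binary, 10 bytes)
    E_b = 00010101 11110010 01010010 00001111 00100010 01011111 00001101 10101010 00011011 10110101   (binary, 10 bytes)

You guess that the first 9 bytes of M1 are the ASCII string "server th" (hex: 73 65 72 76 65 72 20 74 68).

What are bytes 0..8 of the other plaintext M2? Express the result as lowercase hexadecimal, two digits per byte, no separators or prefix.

30b8322f52b1756768

First, E_a ⊕ E_b = (M1 ⊕ K) ⊕ (M2 ⊕ K) = M1 ⊕ M2, so the key drops out. Then M2 = (M1 ⊕ M2) ⊕ M1 over the first 9 bytes.
byte 0: (56 xor 15) xor 73 = 43 xor 73 = 30
byte 1: (2f xor f2) xor 65 = dd xor 65 = b8
byte 2: (12 xor 52) xor 72 = 40 xor 72 = 32
byte 3: (56 xor 0f) xor 76 = 59 xor 76 = 2f
byte 4: (15 xor 22) xor 65 = 37 xor 65 = 52
byte 5: (9c xor 5f) xor 72 = c3 xor 72 = b1
byte 6: (58 xor 0d) xor 20 = 55 xor 20 = 75
byte 7: (b9 xor aa) xor 74 = 13 xor 74 = 67
byte 8: (1b xor 1b) xor 68 = 00 xor 68 = 68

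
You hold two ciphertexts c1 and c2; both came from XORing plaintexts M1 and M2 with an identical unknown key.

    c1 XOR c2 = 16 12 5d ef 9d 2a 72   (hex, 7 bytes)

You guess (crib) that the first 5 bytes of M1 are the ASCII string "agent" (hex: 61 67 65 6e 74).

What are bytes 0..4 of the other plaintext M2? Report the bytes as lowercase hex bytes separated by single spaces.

77 75 38 81 e9

Since c1 ⊕ c2 = M1 ⊕ M2, XORing with the guessed M1 bytes yields the corresponding M2 bytes: M2 = (c1 ⊕ c2) ⊕ M1.
16 ^ 61 = 77
12 ^ 67 = 75
5d ^ 65 = 38
ef ^ 6e = 81
9d ^ 74 = e9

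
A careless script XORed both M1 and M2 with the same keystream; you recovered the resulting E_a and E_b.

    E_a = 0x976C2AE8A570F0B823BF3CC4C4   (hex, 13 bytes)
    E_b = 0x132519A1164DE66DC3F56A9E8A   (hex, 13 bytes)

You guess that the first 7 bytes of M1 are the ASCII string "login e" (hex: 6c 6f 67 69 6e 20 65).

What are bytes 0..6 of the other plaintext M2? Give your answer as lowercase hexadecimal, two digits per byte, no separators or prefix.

First, E_a ⊕ E_b = (M1 ⊕ K) ⊕ (M2 ⊕ K) = M1 ⊕ M2, so the key drops out. Then M2 = (M1 ⊕ M2) ⊕ M1 over the first 7 bytes.
byte 0: (97 ^ 13) ^ 6c = 84 ^ 6c = e8
byte 1: (6c ^ 25) ^ 6f = 49 ^ 6f = 26
byte 2: (2a ^ 19) ^ 67 = 33 ^ 67 = 54
byte 3: (e8 ^ a1) ^ 69 = 49 ^ 69 = 20
byte 4: (a5 ^ 16) ^ 6e = b3 ^ 6e = dd
byte 5: (70 ^ 4d) ^ 20 = 3d ^ 20 = 1d
byte 6: (f0 ^ e6) ^ 65 = 16 ^ 65 = 73

e8265420dd1d73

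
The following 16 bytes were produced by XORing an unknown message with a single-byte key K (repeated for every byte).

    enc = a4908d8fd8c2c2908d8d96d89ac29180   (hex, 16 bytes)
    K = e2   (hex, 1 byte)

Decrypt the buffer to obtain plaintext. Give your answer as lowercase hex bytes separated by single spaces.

The 1-byte key repeats, so the effective keystream is e2 e2 e2 e2 e2 e2 e2 e2 e2 e2 e2 e2 e2 e2 e2 e2.
byte 0: 10100100 XOR 11100010 = 01000110
byte 1: 10010000 XOR 11100010 = 01110010
byte 2: 10001101 XOR 11100010 = 01101111
byte 3: 10001111 XOR 11100010 = 01101101
byte 4: 11011000 XOR 11100010 = 00111010
byte 5: 11000010 XOR 11100010 = 00100000
byte 6: 11000010 XOR 11100010 = 00100000
byte 7: 10010000 XOR 11100010 = 01110010
byte 8: 10001101 XOR 11100010 = 01101111
byte 9: 10001101 XOR 11100010 = 01101111
byte 10: 10010110 XOR 11100010 = 01110100
byte 11: 11011000 XOR 11100010 = 00111010
byte 12: 10011010 XOR 11100010 = 01111000
byte 13: 11000010 XOR 11100010 = 00100000
byte 14: 10010001 XOR 11100010 = 01110011
byte 15: 10000000 XOR 11100010 = 01100010

46 72 6f 6d 3a 20 20 72 6f 6f 74 3a 78 20 73 62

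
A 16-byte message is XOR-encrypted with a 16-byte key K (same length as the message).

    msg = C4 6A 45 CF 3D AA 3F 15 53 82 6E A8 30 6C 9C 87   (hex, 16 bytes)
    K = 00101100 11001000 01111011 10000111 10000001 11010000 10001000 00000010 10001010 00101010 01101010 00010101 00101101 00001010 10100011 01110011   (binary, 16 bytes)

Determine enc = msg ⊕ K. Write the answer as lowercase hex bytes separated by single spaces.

XOR is its own inverse, so applying the key byte-wise gives the result directly.
11000100 XOR 00101100 = 11101000
01101010 XOR 11001000 = 10100010
01000101 XOR 01111011 = 00111110
11001111 XOR 10000111 = 01001000
00111101 XOR 10000001 = 10111100
10101010 XOR 11010000 = 01111010
00111111 XOR 10001000 = 10110111
00010101 XOR 00000010 = 00010111
01010011 XOR 10001010 = 11011001
10000010 XOR 00101010 = 10101000
01101110 XOR 01101010 = 00000100
10101000 XOR 00010101 = 10111101
00110000 XOR 00101101 = 00011101
01101100 XOR 00001010 = 01100110
10011100 XOR 10100011 = 00111111
10000111 XOR 01110011 = 11110100

e8 a2 3e 48 bc 7a b7 17 d9 a8 04 bd 1d 66 3f f4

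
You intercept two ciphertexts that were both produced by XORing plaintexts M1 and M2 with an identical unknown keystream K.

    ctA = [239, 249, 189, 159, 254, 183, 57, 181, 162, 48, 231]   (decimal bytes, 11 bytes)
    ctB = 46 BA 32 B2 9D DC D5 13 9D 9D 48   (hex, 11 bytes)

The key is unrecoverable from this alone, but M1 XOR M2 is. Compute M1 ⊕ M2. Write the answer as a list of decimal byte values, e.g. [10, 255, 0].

[169, 67, 143, 45, 99, 107, 236, 166, 63, 173, 175]

ctA ⊕ ctB = (M1 ⊕ K) ⊕ (M2 ⊕ K) = M1 ⊕ M2 — the shared key cancels under XOR.
239 ⊕  70 = 169
249 ⊕ 186 =  67
189 ⊕  50 = 143
159 ⊕ 178 =  45
254 ⊕ 157 =  99
183 ⊕ 220 = 107
 57 ⊕ 213 = 236
181 ⊕  19 = 166
162 ⊕ 157 =  63
 48 ⊕ 157 = 173
231 ⊕  72 = 175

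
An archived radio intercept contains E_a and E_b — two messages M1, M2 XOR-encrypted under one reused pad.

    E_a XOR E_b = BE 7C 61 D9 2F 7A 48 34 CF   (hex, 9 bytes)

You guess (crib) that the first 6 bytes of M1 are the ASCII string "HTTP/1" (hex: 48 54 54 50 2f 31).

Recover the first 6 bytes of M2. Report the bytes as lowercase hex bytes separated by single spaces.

Since E_a ⊕ E_b = M1 ⊕ M2, XORing with the guessed M1 bytes yields the corresponding M2 bytes: M2 = (E_a ⊕ E_b) ⊕ M1.
be ^ 48 = f6
7c ^ 54 = 28
61 ^ 54 = 35
d9 ^ 50 = 89
2f ^ 2f = 00
7a ^ 31 = 4b

f6 28 35 89 00 4b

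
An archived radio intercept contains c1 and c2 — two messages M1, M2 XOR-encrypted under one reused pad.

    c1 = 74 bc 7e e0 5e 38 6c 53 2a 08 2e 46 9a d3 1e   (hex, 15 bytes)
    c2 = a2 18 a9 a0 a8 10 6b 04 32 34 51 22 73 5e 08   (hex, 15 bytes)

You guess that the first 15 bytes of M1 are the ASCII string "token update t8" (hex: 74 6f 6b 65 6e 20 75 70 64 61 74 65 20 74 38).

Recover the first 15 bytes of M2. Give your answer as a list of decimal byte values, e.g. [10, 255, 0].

[162, 203, 188, 37, 152, 8, 114, 39, 124, 93, 11, 1, 201, 249, 46]

First, c1 ⊕ c2 = (M1 ⊕ K) ⊕ (M2 ⊕ K) = M1 ⊕ M2, so the key drops out. Then M2 = (M1 ⊕ M2) ⊕ M1 over the first 15 bytes.
byte 0: (74 xor a2) xor 74 = d6 xor 74 = a2
byte 1: (bc xor 18) xor 6f = a4 xor 6f = cb
byte 2: (7e xor a9) xor 6b = d7 xor 6b = bc
byte 3: (e0 xor a0) xor 65 = 40 xor 65 = 25
byte 4: (5e xor a8) xor 6e = f6 xor 6e = 98
byte 5: (38 xor 10) xor 20 = 28 xor 20 = 08
byte 6: (6c xor 6b) xor 75 = 07 xor 75 = 72
byte 7: (53 xor 04) xor 70 = 57 xor 70 = 27
byte 8: (2a xor 32) xor 64 = 18 xor 64 = 7c
byte 9: (08 xor 34) xor 61 = 3c xor 61 = 5d
byte 10: (2e xor 51) xor 74 = 7f xor 74 = 0b
byte 11: (46 xor 22) xor 65 = 64 xor 65 = 01
byte 12: (9a xor 73) xor 20 = e9 xor 20 = c9
byte 13: (d3 xor 5e) xor 74 = 8d xor 74 = f9
byte 14: (1e xor 08) xor 38 = 16 xor 38 = 2e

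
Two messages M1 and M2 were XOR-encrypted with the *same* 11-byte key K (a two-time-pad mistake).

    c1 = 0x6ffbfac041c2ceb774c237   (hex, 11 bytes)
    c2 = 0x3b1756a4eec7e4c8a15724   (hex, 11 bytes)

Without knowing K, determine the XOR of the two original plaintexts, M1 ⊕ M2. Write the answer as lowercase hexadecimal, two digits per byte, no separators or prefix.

54ecac64af052a7fd59513

c1 ⊕ c2 = (M1 ⊕ K) ⊕ (M2 ⊕ K) = M1 ⊕ M2 — the shared key cancels under XOR.
byte 0: 6f XOR 3b = 54
byte 1: fb XOR 17 = ec
byte 2: fa XOR 56 = ac
byte 3: c0 XOR a4 = 64
byte 4: 41 XOR ee = af
byte 5: c2 XOR c7 = 05
byte 6: ce XOR e4 = 2a
byte 7: b7 XOR c8 = 7f
byte 8: 74 XOR a1 = d5
byte 9: c2 XOR 57 = 95
byte 10: 37 XOR 24 = 13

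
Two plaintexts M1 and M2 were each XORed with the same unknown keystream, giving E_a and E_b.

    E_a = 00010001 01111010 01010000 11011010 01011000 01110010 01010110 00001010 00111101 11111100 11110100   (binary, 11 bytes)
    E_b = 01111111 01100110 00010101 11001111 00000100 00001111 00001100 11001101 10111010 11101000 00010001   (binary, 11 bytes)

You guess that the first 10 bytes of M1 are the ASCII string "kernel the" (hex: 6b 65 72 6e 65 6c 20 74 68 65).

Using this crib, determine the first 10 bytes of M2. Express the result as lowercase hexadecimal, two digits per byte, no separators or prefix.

0579377b39117ab3ef71

First, E_a ⊕ E_b = (M1 ⊕ K) ⊕ (M2 ⊕ K) = M1 ⊕ M2, so the key drops out. Then M2 = (M1 ⊕ M2) ⊕ M1 over the first 10 bytes.
byte 0: (11 ⊕ 7f) ⊕ 6b = 6e ⊕ 6b = 05
byte 1: (7a ⊕ 66) ⊕ 65 = 1c ⊕ 65 = 79
byte 2: (50 ⊕ 15) ⊕ 72 = 45 ⊕ 72 = 37
byte 3: (da ⊕ cf) ⊕ 6e = 15 ⊕ 6e = 7b
byte 4: (58 ⊕ 04) ⊕ 65 = 5c ⊕ 65 = 39
byte 5: (72 ⊕ 0f) ⊕ 6c = 7d ⊕ 6c = 11
byte 6: (56 ⊕ 0c) ⊕ 20 = 5a ⊕ 20 = 7a
byte 7: (0a ⊕ cd) ⊕ 74 = c7 ⊕ 74 = b3
byte 8: (3d ⊕ ba) ⊕ 68 = 87 ⊕ 68 = ef
byte 9: (fc ⊕ e8) ⊕ 65 = 14 ⊕ 65 = 71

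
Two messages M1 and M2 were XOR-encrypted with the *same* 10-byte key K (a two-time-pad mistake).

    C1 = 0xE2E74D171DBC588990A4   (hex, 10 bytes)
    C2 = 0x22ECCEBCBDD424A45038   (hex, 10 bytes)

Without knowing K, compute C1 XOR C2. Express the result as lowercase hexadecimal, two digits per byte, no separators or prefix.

c00b83aba0687c2dc09c

C1 ⊕ C2 = (M1 ⊕ K) ⊕ (M2 ⊕ K) = M1 ⊕ M2 — the shared key cancels under XOR.
byte 0: e2 ⊕ 22 = c0
byte 1: e7 ⊕ ec = 0b
byte 2: 4d ⊕ ce = 83
byte 3: 17 ⊕ bc = ab
byte 4: 1d ⊕ bd = a0
byte 5: bc ⊕ d4 = 68
byte 6: 58 ⊕ 24 = 7c
byte 7: 89 ⊕ a4 = 2d
byte 8: 90 ⊕ 50 = c0
byte 9: a4 ⊕ 38 = 9c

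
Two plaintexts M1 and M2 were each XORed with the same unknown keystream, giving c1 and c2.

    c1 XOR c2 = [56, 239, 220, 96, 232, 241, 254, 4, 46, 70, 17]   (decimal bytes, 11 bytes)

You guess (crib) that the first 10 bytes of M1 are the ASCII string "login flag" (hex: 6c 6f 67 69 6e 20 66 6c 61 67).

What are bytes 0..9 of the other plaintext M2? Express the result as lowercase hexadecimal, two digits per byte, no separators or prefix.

Since c1 ⊕ c2 = M1 ⊕ M2, XORing with the guessed M1 bytes yields the corresponding M2 bytes: M2 = (c1 ⊕ c2) ⊕ M1.
38 XOR 6c = 54
ef XOR 6f = 80
dc XOR 67 = bb
60 XOR 69 = 09
e8 XOR 6e = 86
f1 XOR 20 = d1
fe XOR 66 = 98
04 XOR 6c = 68
2e XOR 61 = 4f
46 XOR 67 = 21

5480bb0986d198684f21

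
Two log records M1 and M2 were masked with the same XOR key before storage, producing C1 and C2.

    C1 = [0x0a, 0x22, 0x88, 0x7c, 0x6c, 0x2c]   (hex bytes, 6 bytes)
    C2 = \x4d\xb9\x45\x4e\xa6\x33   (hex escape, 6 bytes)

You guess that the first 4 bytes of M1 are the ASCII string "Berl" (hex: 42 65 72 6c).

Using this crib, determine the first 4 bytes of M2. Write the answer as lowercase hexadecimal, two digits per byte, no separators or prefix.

First, C1 ⊕ C2 = (M1 ⊕ K) ⊕ (M2 ⊕ K) = M1 ⊕ M2, so the key drops out. Then M2 = (M1 ⊕ M2) ⊕ M1 over the first 4 bytes.
byte 0: (0a ⊕ 4d) ⊕ 42 = 47 ⊕ 42 = 05
byte 1: (22 ⊕ b9) ⊕ 65 = 9b ⊕ 65 = fe
byte 2: (88 ⊕ 45) ⊕ 72 = cd ⊕ 72 = bf
byte 3: (7c ⊕ 4e) ⊕ 6c = 32 ⊕ 6c = 5e

05febf5e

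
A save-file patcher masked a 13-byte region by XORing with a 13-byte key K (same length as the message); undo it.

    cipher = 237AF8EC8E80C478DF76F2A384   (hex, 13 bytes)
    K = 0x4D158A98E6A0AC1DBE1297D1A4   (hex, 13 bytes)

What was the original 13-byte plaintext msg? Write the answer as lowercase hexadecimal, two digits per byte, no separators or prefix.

6e6f7274682068656164657220

byte 0: 23 ⊕ 4d = 6e
byte 1: 7a ⊕ 15 = 6f
byte 2: f8 ⊕ 8a = 72
byte 3: ec ⊕ 98 = 74
byte 4: 8e ⊕ e6 = 68
byte 5: 80 ⊕ a0 = 20
byte 6: c4 ⊕ ac = 68
byte 7: 78 ⊕ 1d = 65
byte 8: df ⊕ be = 61
byte 9: 76 ⊕ 12 = 64
byte 10: f2 ⊕ 97 = 65
byte 11: a3 ⊕ d1 = 72
byte 12: 84 ⊕ a4 = 20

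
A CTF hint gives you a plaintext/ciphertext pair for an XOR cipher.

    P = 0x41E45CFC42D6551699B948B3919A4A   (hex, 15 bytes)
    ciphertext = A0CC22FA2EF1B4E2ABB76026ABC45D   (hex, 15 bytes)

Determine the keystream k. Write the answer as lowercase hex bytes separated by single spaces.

Since ciphertext = P ⊕ k, XORing both sides with P gives k = P ⊕ ciphertext.
41 XOR a0 = e1
e4 XOR cc = 28
5c XOR 22 = 7e
fc XOR fa = 06
42 XOR 2e = 6c
d6 XOR f1 = 27
55 XOR b4 = e1
16 XOR e2 = f4
99 XOR ab = 32
b9 XOR b7 = 0e
48 XOR 60 = 28
b3 XOR 26 = 95
91 XOR ab = 3a
9a XOR c4 = 5e
4a XOR 5d = 17

e1 28 7e 06 6c 27 e1 f4 32 0e 28 95 3a 5e 17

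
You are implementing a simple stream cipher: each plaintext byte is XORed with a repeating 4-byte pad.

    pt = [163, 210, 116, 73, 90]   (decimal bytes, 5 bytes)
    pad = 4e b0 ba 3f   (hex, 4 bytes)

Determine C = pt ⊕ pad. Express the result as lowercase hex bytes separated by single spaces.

The 4-byte key repeats, so the effective keystream is 4e b0 ba 3f 4e.
byte 0: a3 ⊕ 4e = ed
byte 1: d2 ⊕ b0 = 62
byte 2: 74 ⊕ ba = ce
byte 3: 49 ⊕ 3f = 76
byte 4: 5a ⊕ 4e = 14

ed 62 ce 76 14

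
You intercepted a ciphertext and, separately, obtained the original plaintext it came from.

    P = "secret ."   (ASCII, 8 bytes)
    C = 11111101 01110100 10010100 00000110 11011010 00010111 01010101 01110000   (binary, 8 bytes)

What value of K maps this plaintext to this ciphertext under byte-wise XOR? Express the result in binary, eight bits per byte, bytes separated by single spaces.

Since C = P ⊕ K, XORing both sides with P gives K = P ⊕ C.
73 xor fd = 8e
65 xor 74 = 11
63 xor 94 = f7
72 xor 06 = 74
65 xor da = bf
74 xor 17 = 63
20 xor 55 = 75
2e xor 70 = 5e

10001110 00010001 11110111 01110100 10111111 01100011 01110101 01011110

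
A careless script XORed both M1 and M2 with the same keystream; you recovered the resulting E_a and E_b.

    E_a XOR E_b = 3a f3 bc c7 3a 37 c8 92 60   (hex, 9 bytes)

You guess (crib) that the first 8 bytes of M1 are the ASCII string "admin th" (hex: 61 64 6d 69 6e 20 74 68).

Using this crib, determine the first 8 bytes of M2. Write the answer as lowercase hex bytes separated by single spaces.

Since E_a ⊕ E_b = M1 ⊕ M2, XORing with the guessed M1 bytes yields the corresponding M2 bytes: M2 = (E_a ⊕ E_b) ⊕ M1.
byte 0: 00111010 xor 01100001 = 01011011
byte 1: 11110011 xor 01100100 = 10010111
byte 2: 10111100 xor 01101101 = 11010001
byte 3: 11000111 xor 01101001 = 10101110
byte 4: 00111010 xor 01101110 = 01010100
byte 5: 00110111 xor 00100000 = 00010111
byte 6: 11001000 xor 01110100 = 10111100
byte 7: 10010010 xor 01101000 = 11111010

5b 97 d1 ae 54 17 bc fa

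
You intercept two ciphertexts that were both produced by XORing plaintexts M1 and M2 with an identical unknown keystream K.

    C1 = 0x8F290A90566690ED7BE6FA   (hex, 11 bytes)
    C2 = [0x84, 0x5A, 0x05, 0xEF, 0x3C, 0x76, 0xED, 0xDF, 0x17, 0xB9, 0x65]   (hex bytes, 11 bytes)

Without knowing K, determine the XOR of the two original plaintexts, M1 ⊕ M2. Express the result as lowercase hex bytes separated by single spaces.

C1 ⊕ C2 = (M1 ⊕ K) ⊕ (M2 ⊕ K) = M1 ⊕ M2 — the shared key cancels under XOR.
8f ^ 84 = 0b
29 ^ 5a = 73
0a ^ 05 = 0f
90 ^ ef = 7f
56 ^ 3c = 6a
66 ^ 76 = 10
90 ^ ed = 7d
ed ^ df = 32
7b ^ 17 = 6c
e6 ^ b9 = 5f
fa ^ 65 = 9f

0b 73 0f 7f 6a 10 7d 32 6c 5f 9f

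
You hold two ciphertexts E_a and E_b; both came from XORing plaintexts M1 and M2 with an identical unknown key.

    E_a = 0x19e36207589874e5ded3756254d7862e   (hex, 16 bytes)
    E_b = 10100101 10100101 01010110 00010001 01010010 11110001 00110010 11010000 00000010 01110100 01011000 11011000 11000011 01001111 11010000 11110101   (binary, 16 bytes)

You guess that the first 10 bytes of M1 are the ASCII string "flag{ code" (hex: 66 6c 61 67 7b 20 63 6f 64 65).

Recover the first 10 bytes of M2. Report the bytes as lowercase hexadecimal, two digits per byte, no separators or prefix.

First, E_a ⊕ E_b = (M1 ⊕ K) ⊕ (M2 ⊕ K) = M1 ⊕ M2, so the key drops out. Then M2 = (M1 ⊕ M2) ⊕ M1 over the first 10 bytes.
byte 0: (19 ⊕ a5) ⊕ 66 = bc ⊕ 66 = da
byte 1: (e3 ⊕ a5) ⊕ 6c = 46 ⊕ 6c = 2a
byte 2: (62 ⊕ 56) ⊕ 61 = 34 ⊕ 61 = 55
byte 3: (07 ⊕ 11) ⊕ 67 = 16 ⊕ 67 = 71
byte 4: (58 ⊕ 52) ⊕ 7b = 0a ⊕ 7b = 71
byte 5: (98 ⊕ f1) ⊕ 20 = 69 ⊕ 20 = 49
byte 6: (74 ⊕ 32) ⊕ 63 = 46 ⊕ 63 = 25
byte 7: (e5 ⊕ d0) ⊕ 6f = 35 ⊕ 6f = 5a
byte 8: (de ⊕ 02) ⊕ 64 = dc ⊕ 64 = b8
byte 9: (d3 ⊕ 74) ⊕ 65 = a7 ⊕ 65 = c2

da2a55717149255ab8c2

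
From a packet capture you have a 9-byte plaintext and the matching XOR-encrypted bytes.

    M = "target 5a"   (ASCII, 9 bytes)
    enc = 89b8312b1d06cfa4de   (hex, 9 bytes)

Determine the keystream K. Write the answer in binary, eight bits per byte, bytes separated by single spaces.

11111101 11011001 01000011 01001100 01111000 01110010 11101111 10010001 10111111

Since enc = M ⊕ K, XORing both sides with M gives K = M ⊕ enc.
116 XOR 137 = 253
 97 XOR 184 = 217
114 XOR  49 =  67
103 XOR  43 =  76
101 XOR  29 = 120
116 XOR   6 = 114
 32 XOR 207 = 239
 53 XOR 164 = 145
 97 XOR 222 = 191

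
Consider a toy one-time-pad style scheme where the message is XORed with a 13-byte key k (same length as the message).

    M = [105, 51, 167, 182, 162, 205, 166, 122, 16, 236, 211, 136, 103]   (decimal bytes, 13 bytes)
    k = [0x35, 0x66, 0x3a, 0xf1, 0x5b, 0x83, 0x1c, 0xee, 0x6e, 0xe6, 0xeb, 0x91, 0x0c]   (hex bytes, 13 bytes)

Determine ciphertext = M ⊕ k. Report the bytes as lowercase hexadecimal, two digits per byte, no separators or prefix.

5c559d47f94eba947e0a38196b

XOR is its own inverse, so applying the key byte-wise gives the result directly.
byte 0: 69 ⊕ 35 = 5c
byte 1: 33 ⊕ 66 = 55
byte 2: a7 ⊕ 3a = 9d
byte 3: b6 ⊕ f1 = 47
byte 4: a2 ⊕ 5b = f9
byte 5: cd ⊕ 83 = 4e
byte 6: a6 ⊕ 1c = ba
byte 7: 7a ⊕ ee = 94
byte 8: 10 ⊕ 6e = 7e
byte 9: ec ⊕ e6 = 0a
byte 10: d3 ⊕ eb = 38
byte 11: 88 ⊕ 91 = 19
byte 12: 67 ⊕ 0c = 6b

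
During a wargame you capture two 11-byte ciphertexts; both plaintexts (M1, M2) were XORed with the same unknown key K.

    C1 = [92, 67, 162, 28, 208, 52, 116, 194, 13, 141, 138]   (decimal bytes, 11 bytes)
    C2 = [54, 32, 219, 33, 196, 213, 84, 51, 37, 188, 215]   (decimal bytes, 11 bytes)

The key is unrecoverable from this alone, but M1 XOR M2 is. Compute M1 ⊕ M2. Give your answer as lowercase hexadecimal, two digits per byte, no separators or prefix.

6a63793d14e120f128315d

C1 ⊕ C2 = (M1 ⊕ K) ⊕ (M2 ⊕ K) = M1 ⊕ M2 — the shared key cancels under XOR.
5c xor 36 = 6a
43 xor 20 = 63
a2 xor db = 79
1c xor 21 = 3d
d0 xor c4 = 14
34 xor d5 = e1
74 xor 54 = 20
c2 xor 33 = f1
0d xor 25 = 28
8d xor bc = 31
8a xor d7 = 5d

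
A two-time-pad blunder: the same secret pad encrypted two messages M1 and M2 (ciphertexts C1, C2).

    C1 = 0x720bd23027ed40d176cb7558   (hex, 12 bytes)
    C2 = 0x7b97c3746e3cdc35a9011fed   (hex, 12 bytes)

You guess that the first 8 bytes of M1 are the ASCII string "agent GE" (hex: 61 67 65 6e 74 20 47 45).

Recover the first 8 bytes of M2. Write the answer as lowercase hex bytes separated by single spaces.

First, C1 ⊕ C2 = (M1 ⊕ K) ⊕ (M2 ⊕ K) = M1 ⊕ M2, so the key drops out. Then M2 = (M1 ⊕ M2) ⊕ M1 over the first 8 bytes.
byte 0: (72 ^ 7b) ^ 61 = 09 ^ 61 = 68
byte 1: (0b ^ 97) ^ 67 = 9c ^ 67 = fb
byte 2: (d2 ^ c3) ^ 65 = 11 ^ 65 = 74
byte 3: (30 ^ 74) ^ 6e = 44 ^ 6e = 2a
byte 4: (27 ^ 6e) ^ 74 = 49 ^ 74 = 3d
byte 5: (ed ^ 3c) ^ 20 = d1 ^ 20 = f1
byte 6: (40 ^ dc) ^ 47 = 9c ^ 47 = db
byte 7: (d1 ^ 35) ^ 45 = e4 ^ 45 = a1

68 fb 74 2a 3d f1 db a1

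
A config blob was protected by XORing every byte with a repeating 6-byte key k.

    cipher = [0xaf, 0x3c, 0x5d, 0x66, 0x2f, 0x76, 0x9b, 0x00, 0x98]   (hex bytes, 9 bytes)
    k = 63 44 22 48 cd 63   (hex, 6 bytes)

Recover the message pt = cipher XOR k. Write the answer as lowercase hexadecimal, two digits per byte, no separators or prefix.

The 6-byte key repeats, so the effective keystream is 63 44 22 48 cd 63 63 44 22.
byte 0: 10101111 ^ 01100011 = 11001100
byte 1: 00111100 ^ 01000100 = 01111000
byte 2: 01011101 ^ 00100010 = 01111111
byte 3: 01100110 ^ 01001000 = 00101110
byte 4: 00101111 ^ 11001101 = 11100010
byte 5: 01110110 ^ 01100011 = 00010101
byte 6: 10011011 ^ 01100011 = 11111000
byte 7: 00000000 ^ 01000100 = 01000100
byte 8: 10011000 ^ 00100010 = 10111010

cc787f2ee215f844ba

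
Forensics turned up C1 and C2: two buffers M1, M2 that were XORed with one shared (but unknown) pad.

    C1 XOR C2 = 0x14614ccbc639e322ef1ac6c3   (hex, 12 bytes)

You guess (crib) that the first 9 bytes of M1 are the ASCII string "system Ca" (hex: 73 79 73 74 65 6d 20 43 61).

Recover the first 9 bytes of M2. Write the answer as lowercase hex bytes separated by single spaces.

Since C1 ⊕ C2 = M1 ⊕ M2, XORing with the guessed M1 bytes yields the corresponding M2 bytes: M2 = (C1 ⊕ C2) ⊕ M1.
 20 xor 115 = 103
 97 xor 121 =  24
 76 xor 115 =  63
203 xor 116 = 191
198 xor 101 = 163
 57 xor 109 =  84
227 xor  32 = 195
 34 xor  67 =  97
239 xor  97 = 142

67 18 3f bf a3 54 c3 61 8e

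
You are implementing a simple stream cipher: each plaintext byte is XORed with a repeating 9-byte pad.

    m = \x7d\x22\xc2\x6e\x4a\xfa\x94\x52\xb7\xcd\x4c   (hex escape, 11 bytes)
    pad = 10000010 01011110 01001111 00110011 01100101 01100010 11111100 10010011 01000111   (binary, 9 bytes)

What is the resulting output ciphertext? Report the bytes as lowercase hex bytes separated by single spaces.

The 9-byte key repeats, so the effective keystream is 82 5e 4f 33 65 62 fc 93 47 82 5e.
byte 0: 7d xor 82 = ff
byte 1: 22 xor 5e = 7c
byte 2: c2 xor 4f = 8d
byte 3: 6e xor 33 = 5d
byte 4: 4a xor 65 = 2f
byte 5: fa xor 62 = 98
byte 6: 94 xor fc = 68
byte 7: 52 xor 93 = c1
byte 8: b7 xor 47 = f0
byte 9: cd xor 82 = 4f
byte 10: 4c xor 5e = 12

ff 7c 8d 5d 2f 98 68 c1 f0 4f 12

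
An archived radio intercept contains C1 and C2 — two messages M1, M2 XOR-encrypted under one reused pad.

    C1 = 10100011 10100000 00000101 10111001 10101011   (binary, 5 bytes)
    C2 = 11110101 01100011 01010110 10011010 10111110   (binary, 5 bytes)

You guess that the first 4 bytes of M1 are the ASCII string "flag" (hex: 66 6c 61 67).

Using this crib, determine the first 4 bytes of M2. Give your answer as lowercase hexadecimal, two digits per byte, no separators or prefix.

30af3244

First, C1 ⊕ C2 = (M1 ⊕ K) ⊕ (M2 ⊕ K) = M1 ⊕ M2, so the key drops out. Then M2 = (M1 ⊕ M2) ⊕ M1 over the first 4 bytes.
byte 0: (a3 ⊕ f5) ⊕ 66 = 56 ⊕ 66 = 30
byte 1: (a0 ⊕ 63) ⊕ 6c = c3 ⊕ 6c = af
byte 2: (05 ⊕ 56) ⊕ 61 = 53 ⊕ 61 = 32
byte 3: (b9 ⊕ 9a) ⊕ 67 = 23 ⊕ 67 = 44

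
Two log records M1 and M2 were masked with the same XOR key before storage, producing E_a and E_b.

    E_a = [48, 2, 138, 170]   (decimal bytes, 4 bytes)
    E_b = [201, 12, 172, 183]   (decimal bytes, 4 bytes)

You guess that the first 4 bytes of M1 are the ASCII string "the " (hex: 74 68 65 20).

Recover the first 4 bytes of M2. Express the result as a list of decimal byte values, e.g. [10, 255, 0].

[141, 102, 67, 61]

First, E_a ⊕ E_b = (M1 ⊕ K) ⊕ (M2 ⊕ K) = M1 ⊕ M2, so the key drops out. Then M2 = (M1 ⊕ M2) ⊕ M1 over the first 4 bytes.
byte 0: (30 ⊕ c9) ⊕ 74 = f9 ⊕ 74 = 8d
byte 1: (02 ⊕ 0c) ⊕ 68 = 0e ⊕ 68 = 66
byte 2: (8a ⊕ ac) ⊕ 65 = 26 ⊕ 65 = 43
byte 3: (aa ⊕ b7) ⊕ 20 = 1d ⊕ 20 = 3d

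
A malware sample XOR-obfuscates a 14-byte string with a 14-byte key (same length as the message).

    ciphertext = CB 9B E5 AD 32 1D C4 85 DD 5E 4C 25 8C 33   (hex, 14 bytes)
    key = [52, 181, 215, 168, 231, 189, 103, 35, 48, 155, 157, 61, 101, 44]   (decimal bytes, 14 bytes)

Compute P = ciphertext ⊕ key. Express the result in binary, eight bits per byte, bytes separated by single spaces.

11111111 00101110 00110010 00000101 11010101 10100000 10100011 10100110 11101101 11000101 11010001 00011000 11101001 00011111

cb xor 34 = ff
9b xor b5 = 2e
e5 xor d7 = 32
ad xor a8 = 05
32 xor e7 = d5
1d xor bd = a0
c4 xor 67 = a3
85 xor 23 = a6
dd xor 30 = ed
5e xor 9b = c5
4c xor 9d = d1
25 xor 3d = 18
8c xor 65 = e9
33 xor 2c = 1f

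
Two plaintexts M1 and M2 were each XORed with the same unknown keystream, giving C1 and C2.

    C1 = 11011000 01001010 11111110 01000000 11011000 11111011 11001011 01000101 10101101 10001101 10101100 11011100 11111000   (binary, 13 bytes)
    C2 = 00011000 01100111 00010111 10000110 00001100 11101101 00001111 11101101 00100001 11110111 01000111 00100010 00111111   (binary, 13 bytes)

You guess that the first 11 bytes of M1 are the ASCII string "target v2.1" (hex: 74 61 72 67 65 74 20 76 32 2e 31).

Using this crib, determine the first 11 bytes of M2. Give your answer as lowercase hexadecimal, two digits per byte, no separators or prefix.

First, C1 ⊕ C2 = (M1 ⊕ K) ⊕ (M2 ⊕ K) = M1 ⊕ M2, so the key drops out. Then M2 = (M1 ⊕ M2) ⊕ M1 over the first 11 bytes.
byte 0: (d8 xor 18) xor 74 = c0 xor 74 = b4
byte 1: (4a xor 67) xor 61 = 2d xor 61 = 4c
byte 2: (fe xor 17) xor 72 = e9 xor 72 = 9b
byte 3: (40 xor 86) xor 67 = c6 xor 67 = a1
byte 4: (d8 xor 0c) xor 65 = d4 xor 65 = b1
byte 5: (fb xor ed) xor 74 = 16 xor 74 = 62
byte 6: (cb xor 0f) xor 20 = c4 xor 20 = e4
byte 7: (45 xor ed) xor 76 = a8 xor 76 = de
byte 8: (ad xor 21) xor 32 = 8c xor 32 = be
byte 9: (8d xor f7) xor 2e = 7a xor 2e = 54
byte 10: (ac xor 47) xor 31 = eb xor 31 = da

b44c9ba1b162e4debe54da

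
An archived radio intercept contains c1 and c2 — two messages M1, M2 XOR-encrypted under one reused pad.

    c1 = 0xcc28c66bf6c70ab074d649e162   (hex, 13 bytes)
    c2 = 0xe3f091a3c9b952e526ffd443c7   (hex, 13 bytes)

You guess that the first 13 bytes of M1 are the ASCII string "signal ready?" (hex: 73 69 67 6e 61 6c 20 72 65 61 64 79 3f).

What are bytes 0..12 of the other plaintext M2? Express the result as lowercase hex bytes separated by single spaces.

5c b1 30 a6 5e 12 78 27 37 48 f9 db 9a

First, c1 ⊕ c2 = (M1 ⊕ K) ⊕ (M2 ⊕ K) = M1 ⊕ M2, so the key drops out. Then M2 = (M1 ⊕ M2) ⊕ M1 over the first 13 bytes.
byte 0: (cc xor e3) xor 73 = 2f xor 73 = 5c
byte 1: (28 xor f0) xor 69 = d8 xor 69 = b1
byte 2: (c6 xor 91) xor 67 = 57 xor 67 = 30
byte 3: (6b xor a3) xor 6e = c8 xor 6e = a6
byte 4: (f6 xor c9) xor 61 = 3f xor 61 = 5e
byte 5: (c7 xor b9) xor 6c = 7e xor 6c = 12
byte 6: (0a xor 52) xor 20 = 58 xor 20 = 78
byte 7: (b0 xor e5) xor 72 = 55 xor 72 = 27
byte 8: (74 xor 26) xor 65 = 52 xor 65 = 37
byte 9: (d6 xor ff) xor 61 = 29 xor 61 = 48
byte 10: (49 xor d4) xor 64 = 9d xor 64 = f9
byte 11: (e1 xor 43) xor 79 = a2 xor 79 = db
byte 12: (62 xor c7) xor 3f = a5 xor 3f = 9a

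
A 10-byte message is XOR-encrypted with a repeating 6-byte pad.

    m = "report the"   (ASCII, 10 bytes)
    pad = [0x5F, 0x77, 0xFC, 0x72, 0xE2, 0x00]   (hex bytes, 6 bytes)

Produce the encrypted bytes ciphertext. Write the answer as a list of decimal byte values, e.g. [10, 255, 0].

The 6-byte key repeats, so the effective keystream is 5f 77 fc 72 e2 00 5f 77 fc 72.
byte 0: 72 xor 5f = 2d
byte 1: 65 xor 77 = 12
byte 2: 70 xor fc = 8c
byte 3: 6f xor 72 = 1d
byte 4: 72 xor e2 = 90
byte 5: 74 xor 00 = 74
byte 6: 20 xor 5f = 7f
byte 7: 74 xor 77 = 03
byte 8: 68 xor fc = 94
byte 9: 65 xor 72 = 17

[45, 18, 140, 29, 144, 116, 127, 3, 148, 23]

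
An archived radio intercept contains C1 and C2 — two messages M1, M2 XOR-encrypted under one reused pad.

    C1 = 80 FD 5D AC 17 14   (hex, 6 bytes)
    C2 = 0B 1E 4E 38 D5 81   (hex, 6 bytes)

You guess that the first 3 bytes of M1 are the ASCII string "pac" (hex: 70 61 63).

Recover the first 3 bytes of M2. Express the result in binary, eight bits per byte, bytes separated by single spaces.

First, C1 ⊕ C2 = (M1 ⊕ K) ⊕ (M2 ⊕ K) = M1 ⊕ M2, so the key drops out. Then M2 = (M1 ⊕ M2) ⊕ M1 over the first 3 bytes.
byte 0: (80 XOR 0b) XOR 70 = 8b XOR 70 = fb
byte 1: (fd XOR 1e) XOR 61 = e3 XOR 61 = 82
byte 2: (5d XOR 4e) XOR 63 = 13 XOR 63 = 70

11111011 10000010 01110000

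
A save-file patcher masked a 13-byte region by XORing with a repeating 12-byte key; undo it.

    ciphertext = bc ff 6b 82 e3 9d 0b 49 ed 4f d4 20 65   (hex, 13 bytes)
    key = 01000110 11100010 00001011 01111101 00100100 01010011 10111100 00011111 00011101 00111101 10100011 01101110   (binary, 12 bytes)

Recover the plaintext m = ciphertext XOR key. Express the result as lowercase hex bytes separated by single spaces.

fa 1d 60 ff c7 ce b7 56 f0 72 77 4e 23

The 12-byte key repeats, so the effective keystream is 46 e2 0b 7d 24 53 bc 1f 1d 3d a3 6e 46.
byte 0: 10111100 ⊕ 01000110 = 11111010
byte 1: 11111111 ⊕ 11100010 = 00011101
byte 2: 01101011 ⊕ 00001011 = 01100000
byte 3: 10000010 ⊕ 01111101 = 11111111
byte 4: 11100011 ⊕ 00100100 = 11000111
byte 5: 10011101 ⊕ 01010011 = 11001110
byte 6: 00001011 ⊕ 10111100 = 10110111
byte 7: 01001001 ⊕ 00011111 = 01010110
byte 8: 11101101 ⊕ 00011101 = 11110000
byte 9: 01001111 ⊕ 00111101 = 01110010
byte 10: 11010100 ⊕ 10100011 = 01110111
byte 11: 00100000 ⊕ 01101110 = 01001110
byte 12: 01100101 ⊕ 01000110 = 00100011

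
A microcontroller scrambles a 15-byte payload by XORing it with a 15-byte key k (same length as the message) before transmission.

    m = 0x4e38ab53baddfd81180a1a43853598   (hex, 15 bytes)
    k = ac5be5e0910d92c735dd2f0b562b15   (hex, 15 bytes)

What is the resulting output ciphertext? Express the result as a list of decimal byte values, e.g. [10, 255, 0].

01001110 ⊕ 10101100 = 11100010
00111000 ⊕ 01011011 = 01100011
10101011 ⊕ 11100101 = 01001110
01010011 ⊕ 11100000 = 10110011
10111010 ⊕ 10010001 = 00101011
11011101 ⊕ 00001101 = 11010000
11111101 ⊕ 10010010 = 01101111
10000001 ⊕ 11000111 = 01000110
00011000 ⊕ 00110101 = 00101101
00001010 ⊕ 11011101 = 11010111
00011010 ⊕ 00101111 = 00110101
01000011 ⊕ 00001011 = 01001000
10000101 ⊕ 01010110 = 11010011
00110101 ⊕ 00101011 = 00011110
10011000 ⊕ 00010101 = 10001101

[226, 99, 78, 179, 43, 208, 111, 70, 45, 215, 53, 72, 211, 30, 141]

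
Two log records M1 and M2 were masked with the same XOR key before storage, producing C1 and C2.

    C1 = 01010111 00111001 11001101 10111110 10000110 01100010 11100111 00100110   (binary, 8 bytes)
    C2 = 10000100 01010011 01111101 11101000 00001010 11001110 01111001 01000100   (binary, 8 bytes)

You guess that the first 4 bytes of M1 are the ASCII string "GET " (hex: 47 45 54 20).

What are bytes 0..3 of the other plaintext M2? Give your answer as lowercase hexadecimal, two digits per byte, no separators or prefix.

First, C1 ⊕ C2 = (M1 ⊕ K) ⊕ (M2 ⊕ K) = M1 ⊕ M2, so the key drops out. Then M2 = (M1 ⊕ M2) ⊕ M1 over the first 4 bytes.
byte 0: (57 ^ 84) ^ 47 = d3 ^ 47 = 94
byte 1: (39 ^ 53) ^ 45 = 6a ^ 45 = 2f
byte 2: (cd ^ 7d) ^ 54 = b0 ^ 54 = e4
byte 3: (be ^ e8) ^ 20 = 56 ^ 20 = 76

942fe476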